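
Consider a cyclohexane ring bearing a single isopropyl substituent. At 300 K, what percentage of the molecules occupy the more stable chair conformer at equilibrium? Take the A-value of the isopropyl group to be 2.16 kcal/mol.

One chair has the isopropyl group axial (E = 2.16 kcal/mol) and the other has it equatorial (E = 0).
ΔG = 2.16 kcal/mol between the two chairs.
K = exp(ΔG/RT) with R = 1.987×10⁻³ kcal mol⁻¹ K⁻¹ and T = 300 K gives K ≈ 37.5.
Fraction in the lower-energy chair = K/(K+1) = 97.4%.

97.4%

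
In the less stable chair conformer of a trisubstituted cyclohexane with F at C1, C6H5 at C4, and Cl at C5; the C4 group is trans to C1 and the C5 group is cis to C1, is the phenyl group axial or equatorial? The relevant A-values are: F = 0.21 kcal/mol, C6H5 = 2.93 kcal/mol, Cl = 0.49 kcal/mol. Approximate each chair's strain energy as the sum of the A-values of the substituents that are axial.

Chair I (fluoro axial, phenyl axial, chloro axial): E = 3.63 kcal/mol.
Chair II (fluoro equatorial, phenyl equatorial, chloro equatorial): E = 0.00 kcal/mol.
Chair I is the less stable (higher-energy) conformer, and in that chair the phenyl group is axial.

axial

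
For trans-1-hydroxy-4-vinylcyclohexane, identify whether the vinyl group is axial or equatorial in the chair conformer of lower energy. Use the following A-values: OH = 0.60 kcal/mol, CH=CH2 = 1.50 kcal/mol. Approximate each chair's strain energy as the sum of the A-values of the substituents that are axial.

equatorial

C1 and C4 have opposite parity, so for the trans isomer the two substituents are e,e in one chair and a,a in the other.
Chair I (hydroxyl axial, vinyl axial): E = 2.10 kcal/mol.
Chair II (hydroxyl equatorial, vinyl equatorial): E = 0.00 kcal/mol.
Chair II is the more stable (lower-energy) conformer, and in that chair the vinyl group is equatorial.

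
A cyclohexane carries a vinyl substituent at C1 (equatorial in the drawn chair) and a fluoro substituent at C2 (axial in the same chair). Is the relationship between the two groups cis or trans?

C1 and C2 have opposite parity, so their axial bonds point in opposite directions.
With opposite-parity carbons, two substituents on the same face are one axial and one equatorial; opposite faces give both axial or both equatorial.
Here the groups are equatorial/axial → same face → cis.

cis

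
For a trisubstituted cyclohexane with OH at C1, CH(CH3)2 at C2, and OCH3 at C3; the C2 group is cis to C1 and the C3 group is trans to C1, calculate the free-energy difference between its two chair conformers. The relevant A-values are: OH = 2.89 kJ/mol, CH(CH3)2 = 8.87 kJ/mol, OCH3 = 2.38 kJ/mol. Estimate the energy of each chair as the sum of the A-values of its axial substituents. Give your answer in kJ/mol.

Chair I (hydroxyl axial, isopropyl equatorial, methoxy equatorial): E = 2.89 kJ/mol.
Chair II (hydroxyl equatorial, isopropyl axial, methoxy axial): E = 11.25 kJ/mol.
ΔE = 11.25 − 2.89 = 8.36 kJ/mol; chair I is more stable.

8.36 kJ/mol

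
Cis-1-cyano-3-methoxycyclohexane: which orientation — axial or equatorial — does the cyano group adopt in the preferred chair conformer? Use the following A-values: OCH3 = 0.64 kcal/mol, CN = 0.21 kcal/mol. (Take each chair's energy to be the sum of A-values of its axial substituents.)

C1 and C3 have the same parity, so for the cis isomer the two substituents are e,e in one chair and a,a in the other.
Chair I (methoxy axial, cyano axial): E = 0.85 kcal/mol.
Chair II (methoxy equatorial, cyano equatorial): E = 0.00 kcal/mol.
Chair II is the more stable (lower-energy) conformer, and in that chair the cyano group is equatorial.

equatorial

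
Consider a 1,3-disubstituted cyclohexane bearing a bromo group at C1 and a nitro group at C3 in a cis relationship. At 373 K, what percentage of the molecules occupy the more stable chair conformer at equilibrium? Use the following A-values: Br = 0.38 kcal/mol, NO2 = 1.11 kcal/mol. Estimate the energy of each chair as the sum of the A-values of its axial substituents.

C1 and C3 have the same parity, so for the cis isomer the two substituents are e,e in one chair and a,a in the other.
Chair I (bromo axial, nitro axial): E = 1.49 kcal/mol; chair II (bromo equatorial, nitro equatorial): E = 0.00 kcal/mol.
ΔG = 1.49 kcal/mol between the two chairs.
K = exp(ΔG/RT) with R = 1.987×10⁻³ kcal mol⁻¹ K⁻¹ and T = 373 K gives K ≈ 7.47.
Fraction in the lower-energy chair = K/(K+1) = 88.2%.

88.2%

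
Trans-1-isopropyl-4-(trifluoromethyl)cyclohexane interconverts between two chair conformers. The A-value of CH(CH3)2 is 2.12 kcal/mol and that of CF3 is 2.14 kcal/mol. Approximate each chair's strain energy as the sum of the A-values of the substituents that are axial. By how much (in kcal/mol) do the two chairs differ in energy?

C1 and C4 have opposite parity, so for the trans isomer the two substituents are e,e in one chair and a,a in the other.
Chair I (isopropyl axial, trifluoromethyl axial): E = 4.26 kcal/mol.
Chair II (isopropyl equatorial, trifluoromethyl equatorial): E = 0.00 kcal/mol.
ΔE = 4.26 − 0.00 = 4.26 kcal/mol; chair II is more stable.

4.26 kcal/mol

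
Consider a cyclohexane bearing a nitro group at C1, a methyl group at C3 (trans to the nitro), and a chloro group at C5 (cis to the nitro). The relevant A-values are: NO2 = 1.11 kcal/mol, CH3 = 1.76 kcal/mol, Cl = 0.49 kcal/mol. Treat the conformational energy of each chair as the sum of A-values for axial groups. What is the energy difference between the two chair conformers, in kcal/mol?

0.16 kcal/mol

Chair I (nitro axial, methyl equatorial, chloro axial): E = 1.60 kcal/mol.
Chair II (nitro equatorial, methyl axial, chloro equatorial): E = 1.76 kcal/mol.
ΔE = 1.76 − 1.60 = 0.16 kcal/mol; chair I is more stable.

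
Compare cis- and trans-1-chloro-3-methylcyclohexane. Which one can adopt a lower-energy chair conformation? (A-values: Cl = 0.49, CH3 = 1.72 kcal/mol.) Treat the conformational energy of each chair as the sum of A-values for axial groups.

At 1,3 positions (parity same): cis → (e,e or a,a); trans → (a,e or e,a).
Best chair for cis: E = 0.00 kcal/mol; best chair for trans: E = 0.49 kcal/mol.
The cis isomer is lower by 0.49 kcal/mol.

cis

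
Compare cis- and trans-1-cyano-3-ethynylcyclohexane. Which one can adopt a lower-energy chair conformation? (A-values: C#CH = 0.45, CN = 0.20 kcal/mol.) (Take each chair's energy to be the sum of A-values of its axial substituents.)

cis

At 1,3 positions (parity same): cis → (e,e or a,a); trans → (a,e or e,a).
Best chair for cis: E = 0.00 kcal/mol; best chair for trans: E = 0.20 kcal/mol.
The cis isomer is lower by 0.20 kcal/mol.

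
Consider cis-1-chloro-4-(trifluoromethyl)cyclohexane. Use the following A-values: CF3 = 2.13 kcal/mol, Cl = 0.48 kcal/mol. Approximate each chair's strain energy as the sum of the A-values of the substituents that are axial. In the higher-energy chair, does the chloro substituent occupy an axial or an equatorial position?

equatorial

C1 and C4 have opposite parity, so for the cis isomer the two substituents are one axial and one equatorial in each chair.
Chair I (trifluoromethyl axial, chloro equatorial): E = 2.13 kcal/mol.
Chair II (trifluoromethyl equatorial, chloro axial): E = 0.48 kcal/mol.
Chair I is the less stable (higher-energy) conformer, and in that chair the chloro group is equatorial.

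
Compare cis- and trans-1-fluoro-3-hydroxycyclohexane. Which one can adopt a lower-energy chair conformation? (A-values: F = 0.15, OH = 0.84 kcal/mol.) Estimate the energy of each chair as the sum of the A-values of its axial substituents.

At 1,3 positions (parity same): cis → (e,e or a,a); trans → (a,e or e,a).
Best chair for cis: E = 0.00 kcal/mol; best chair for trans: E = 0.15 kcal/mol.
The cis isomer is lower by 0.15 kcal/mol.

cis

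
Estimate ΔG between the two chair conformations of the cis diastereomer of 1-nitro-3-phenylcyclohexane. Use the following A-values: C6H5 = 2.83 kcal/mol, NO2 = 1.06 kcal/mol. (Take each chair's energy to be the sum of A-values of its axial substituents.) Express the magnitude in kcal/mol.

3.89 kcal/mol

C1 and C3 have the same parity, so for the cis isomer the two substituents are e,e in one chair and a,a in the other.
Chair I (phenyl axial, nitro axial): E = 3.89 kcal/mol.
Chair II (phenyl equatorial, nitro equatorial): E = 0.00 kcal/mol.
ΔE = 3.89 − 0.00 = 3.89 kcal/mol; chair II is more stable.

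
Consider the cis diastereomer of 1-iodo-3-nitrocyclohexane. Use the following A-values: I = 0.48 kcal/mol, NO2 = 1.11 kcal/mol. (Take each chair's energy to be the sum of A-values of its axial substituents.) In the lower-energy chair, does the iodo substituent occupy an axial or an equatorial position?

equatorial

C1 and C3 have the same parity, so for the cis isomer the two substituents are e,e in one chair and a,a in the other.
Chair I (iodo axial, nitro axial): E = 1.59 kcal/mol.
Chair II (iodo equatorial, nitro equatorial): E = 0.00 kcal/mol.
Chair II is the more stable (lower-energy) conformer, and in that chair the iodo group is equatorial.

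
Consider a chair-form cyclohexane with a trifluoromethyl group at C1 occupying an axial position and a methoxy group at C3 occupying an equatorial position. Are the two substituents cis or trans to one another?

trans

C1 and C3 have the same parity, so their axial bonds point in the same direction.
With same-parity carbons, two substituents on the same face are both axial or both equatorial; opposite faces give one of each.
Here the groups are axial/equatorial → opposite face → trans.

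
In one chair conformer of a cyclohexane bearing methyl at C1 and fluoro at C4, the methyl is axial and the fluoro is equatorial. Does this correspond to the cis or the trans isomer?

C1 and C4 have opposite parity, so their axial bonds point in opposite directions.
With opposite-parity carbons, two substituents on the same face are one axial and one equatorial; opposite faces give both axial or both equatorial.
Here the groups are axial/equatorial → same face → cis.

cis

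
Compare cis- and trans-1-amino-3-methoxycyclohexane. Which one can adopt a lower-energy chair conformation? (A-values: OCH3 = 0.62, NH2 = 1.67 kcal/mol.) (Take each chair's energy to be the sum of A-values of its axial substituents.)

cis

At 1,3 positions (parity same): cis → (e,e or a,a); trans → (a,e or e,a).
Best chair for cis: E = 0.00 kcal/mol; best chair for trans: E = 0.62 kcal/mol.
The cis isomer is lower by 0.62 kcal/mol.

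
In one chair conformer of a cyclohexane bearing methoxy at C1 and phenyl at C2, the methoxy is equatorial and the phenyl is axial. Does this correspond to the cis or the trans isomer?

C1 and C2 have opposite parity, so their axial bonds point in opposite directions.
With opposite-parity carbons, two substituents on the same face are one axial and one equatorial; opposite faces give both axial or both equatorial.
Here the groups are equatorial/axial → same face → cis.

cis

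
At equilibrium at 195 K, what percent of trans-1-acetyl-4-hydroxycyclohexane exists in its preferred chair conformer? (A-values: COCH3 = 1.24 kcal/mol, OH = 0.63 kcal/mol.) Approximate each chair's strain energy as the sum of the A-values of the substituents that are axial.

99.2%

C1 and C4 have opposite parity, so for the trans isomer the two substituents are e,e in one chair and a,a in the other.
Chair I (acetyl axial, hydroxyl axial): E = 1.87 kcal/mol; chair II (acetyl equatorial, hydroxyl equatorial): E = 0.00 kcal/mol.
ΔG = 1.87 kcal/mol between the two chairs.
K = exp(ΔG/RT) with R = 1.987×10⁻³ kcal mol⁻¹ K⁻¹ and T = 195 K gives K ≈ 125.
Fraction in the lower-energy chair = K/(K+1) = 99.2%.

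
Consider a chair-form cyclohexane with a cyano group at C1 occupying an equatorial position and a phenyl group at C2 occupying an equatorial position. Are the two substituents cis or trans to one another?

trans

C1 and C2 have opposite parity, so their axial bonds point in opposite directions.
With opposite-parity carbons, two substituents on the same face are one axial and one equatorial; opposite faces give both axial or both equatorial.
Here the groups are equatorial/equatorial → opposite face → trans.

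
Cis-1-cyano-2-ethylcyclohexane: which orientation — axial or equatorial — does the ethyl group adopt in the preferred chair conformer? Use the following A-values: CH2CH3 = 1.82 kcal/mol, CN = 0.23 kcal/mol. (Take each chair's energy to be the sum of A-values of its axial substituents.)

equatorial

C1 and C2 have opposite parity, so for the cis isomer the two substituents are one axial and one equatorial in each chair.
Chair I (ethyl axial, cyano equatorial): E = 1.82 kcal/mol.
Chair II (ethyl equatorial, cyano axial): E = 0.23 kcal/mol.
Chair II is the more stable (lower-energy) conformer, and in that chair the ethyl group is equatorial.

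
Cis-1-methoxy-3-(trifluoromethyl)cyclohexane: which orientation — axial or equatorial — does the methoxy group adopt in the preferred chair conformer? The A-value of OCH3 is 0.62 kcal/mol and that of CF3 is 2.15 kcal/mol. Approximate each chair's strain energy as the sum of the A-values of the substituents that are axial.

C1 and C3 have the same parity, so for the cis isomer the two substituents are e,e in one chair and a,a in the other.
Chair I (methoxy axial, trifluoromethyl axial): E = 2.77 kcal/mol.
Chair II (methoxy equatorial, trifluoromethyl equatorial): E = 0.00 kcal/mol.
Chair II is the more stable (lower-energy) conformer, and in that chair the methoxy group is equatorial.

equatorial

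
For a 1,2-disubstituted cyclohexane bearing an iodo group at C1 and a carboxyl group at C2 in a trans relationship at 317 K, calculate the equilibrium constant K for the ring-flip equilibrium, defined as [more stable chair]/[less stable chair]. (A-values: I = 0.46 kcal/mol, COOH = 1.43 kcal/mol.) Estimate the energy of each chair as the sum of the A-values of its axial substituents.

K ≈ 20.1

C1 and C2 have opposite parity, so for the trans isomer the two substituents are e,e in one chair and a,a in the other.
Chair I (iodo axial, carboxyl axial): E = 1.89 kcal/mol; chair II (iodo equatorial, carboxyl equatorial): E = 0.00 kcal/mol.
ΔG = 1.89 kcal/mol between the two chairs.
K = exp(ΔG/RT) with R = 1.987×10⁻³ kcal mol⁻¹ K⁻¹ and T = 317 K gives K ≈ 20.1.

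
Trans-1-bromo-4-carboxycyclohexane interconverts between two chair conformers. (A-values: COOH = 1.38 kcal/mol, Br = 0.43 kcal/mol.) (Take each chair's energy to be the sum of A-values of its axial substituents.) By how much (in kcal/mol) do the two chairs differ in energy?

1.81 kcal/mol

C1 and C4 have opposite parity, so for the trans isomer the two substituents are e,e in one chair and a,a in the other.
Chair I (carboxyl axial, bromo axial): E = 1.81 kcal/mol.
Chair II (carboxyl equatorial, bromo equatorial): E = 0.00 kcal/mol.
ΔE = 1.81 − 0.00 = 1.81 kcal/mol; chair II is more stable.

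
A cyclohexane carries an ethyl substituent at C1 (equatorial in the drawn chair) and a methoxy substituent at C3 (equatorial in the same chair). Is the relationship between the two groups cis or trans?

C1 and C3 have the same parity, so their axial bonds point in the same direction.
With same-parity carbons, two substituents on the same face are both axial or both equatorial; opposite faces give one of each.
Here the groups are equatorial/equatorial → same face → cis.

cis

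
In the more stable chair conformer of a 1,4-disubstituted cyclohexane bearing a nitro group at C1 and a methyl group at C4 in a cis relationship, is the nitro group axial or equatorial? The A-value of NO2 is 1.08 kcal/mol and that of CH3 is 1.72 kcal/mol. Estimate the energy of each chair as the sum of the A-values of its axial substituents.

axial

C1 and C4 have opposite parity, so for the cis isomer the two substituents are one axial and one equatorial in each chair.
Chair I (nitro axial, methyl equatorial): E = 1.08 kcal/mol.
Chair II (nitro equatorial, methyl axial): E = 1.72 kcal/mol.
Chair I is the more stable (lower-energy) conformer, and in that chair the nitro group is axial.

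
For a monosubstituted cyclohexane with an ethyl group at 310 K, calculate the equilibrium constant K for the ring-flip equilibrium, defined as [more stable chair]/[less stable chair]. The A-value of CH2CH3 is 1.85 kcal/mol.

K ≈ 20.2

One chair has the ethyl group axial (E = 1.85 kcal/mol) and the other has it equatorial (E = 0).
ΔG = 1.85 kcal/mol between the two chairs.
K = exp(ΔG/RT) with R = 1.987×10⁻³ kcal mol⁻¹ K⁻¹ and T = 310 K gives K ≈ 20.2.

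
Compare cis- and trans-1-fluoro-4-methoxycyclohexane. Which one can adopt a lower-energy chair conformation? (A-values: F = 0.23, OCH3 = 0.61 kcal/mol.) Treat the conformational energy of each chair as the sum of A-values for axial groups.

trans

At 1,4 positions (parity opposite): cis → (a,e or e,a); trans → (e,e or a,a).
Best chair for cis: E = 0.23 kcal/mol; best chair for trans: E = 0.00 kcal/mol.
The trans isomer is lower by 0.23 kcal/mol.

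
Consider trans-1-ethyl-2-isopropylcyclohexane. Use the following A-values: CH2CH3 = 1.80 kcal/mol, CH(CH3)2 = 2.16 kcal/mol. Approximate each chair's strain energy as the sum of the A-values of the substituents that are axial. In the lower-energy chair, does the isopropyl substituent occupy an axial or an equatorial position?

equatorial

C1 and C2 have opposite parity, so for the trans isomer the two substituents are e,e in one chair and a,a in the other.
Chair I (ethyl axial, isopropyl axial): E = 3.96 kcal/mol.
Chair II (ethyl equatorial, isopropyl equatorial): E = 0.00 kcal/mol.
Chair II is the more stable (lower-energy) conformer, and in that chair the isopropyl group is equatorial.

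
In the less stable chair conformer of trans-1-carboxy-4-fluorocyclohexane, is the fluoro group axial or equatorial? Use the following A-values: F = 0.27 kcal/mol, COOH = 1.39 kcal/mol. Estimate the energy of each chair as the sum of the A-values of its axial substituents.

axial

C1 and C4 have opposite parity, so for the trans isomer the two substituents are e,e in one chair and a,a in the other.
Chair I (fluoro axial, carboxyl axial): E = 1.66 kcal/mol.
Chair II (fluoro equatorial, carboxyl equatorial): E = 0.00 kcal/mol.
Chair I is the less stable (higher-energy) conformer, and in that chair the fluoro group is axial.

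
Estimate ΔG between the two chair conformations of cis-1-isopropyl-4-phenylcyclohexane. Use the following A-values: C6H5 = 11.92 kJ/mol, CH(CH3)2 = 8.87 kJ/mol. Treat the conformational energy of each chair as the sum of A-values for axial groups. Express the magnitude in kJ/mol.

3.05 kJ/mol

C1 and C4 have opposite parity, so for the cis isomer the two substituents are one axial and one equatorial in each chair.
Chair I (phenyl axial, isopropyl equatorial): E = 11.92 kJ/mol.
Chair II (phenyl equatorial, isopropyl axial): E = 8.87 kJ/mol.
ΔE = 11.92 − 8.87 = 3.05 kJ/mol; chair II is more stable.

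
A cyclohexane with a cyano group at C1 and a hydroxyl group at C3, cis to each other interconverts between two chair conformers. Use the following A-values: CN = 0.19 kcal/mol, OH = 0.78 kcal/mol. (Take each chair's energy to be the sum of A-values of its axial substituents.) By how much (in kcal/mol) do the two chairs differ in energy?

C1 and C3 have the same parity, so for the cis isomer the two substituents are e,e in one chair and a,a in the other.
Chair I (cyano axial, hydroxyl axial): E = 0.97 kcal/mol.
Chair II (cyano equatorial, hydroxyl equatorial): E = 0.00 kcal/mol.
ΔE = 0.97 − 0.00 = 0.97 kcal/mol; chair II is more stable.

0.97 kcal/mol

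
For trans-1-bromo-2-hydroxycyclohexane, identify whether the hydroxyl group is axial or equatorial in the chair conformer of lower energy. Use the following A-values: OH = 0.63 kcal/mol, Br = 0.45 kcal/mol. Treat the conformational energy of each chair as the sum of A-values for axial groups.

C1 and C2 have opposite parity, so for the trans isomer the two substituents are e,e in one chair and a,a in the other.
Chair I (hydroxyl axial, bromo axial): E = 1.08 kcal/mol.
Chair II (hydroxyl equatorial, bromo equatorial): E = 0.00 kcal/mol.
Chair II is the more stable (lower-energy) conformer, and in that chair the hydroxyl group is equatorial.

equatorial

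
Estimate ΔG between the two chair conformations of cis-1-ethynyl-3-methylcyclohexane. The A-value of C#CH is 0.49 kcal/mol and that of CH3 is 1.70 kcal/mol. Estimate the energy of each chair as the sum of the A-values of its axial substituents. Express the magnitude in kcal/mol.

C1 and C3 have the same parity, so for the cis isomer the two substituents are e,e in one chair and a,a in the other.
Chair I (ethynyl axial, methyl axial): E = 2.19 kcal/mol.
Chair II (ethynyl equatorial, methyl equatorial): E = 0.00 kcal/mol.
ΔE = 2.19 − 0.00 = 2.19 kcal/mol; chair II is more stable.

2.19 kcal/mol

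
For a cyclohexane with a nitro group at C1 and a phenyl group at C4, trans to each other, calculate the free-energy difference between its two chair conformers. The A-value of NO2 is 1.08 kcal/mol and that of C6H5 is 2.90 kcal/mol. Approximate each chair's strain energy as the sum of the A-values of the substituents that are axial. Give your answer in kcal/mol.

C1 and C4 have opposite parity, so for the trans isomer the two substituents are e,e in one chair and a,a in the other.
Chair I (nitro axial, phenyl axial): E = 3.98 kcal/mol.
Chair II (nitro equatorial, phenyl equatorial): E = 0.00 kcal/mol.
ΔE = 3.98 − 0.00 = 3.98 kcal/mol; chair II is more stable.

3.98 kcal/mol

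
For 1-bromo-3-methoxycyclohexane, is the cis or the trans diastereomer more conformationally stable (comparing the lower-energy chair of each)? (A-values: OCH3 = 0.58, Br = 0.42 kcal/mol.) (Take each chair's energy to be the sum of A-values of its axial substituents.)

At 1,3 positions (parity same): cis → (e,e or a,a); trans → (a,e or e,a).
Best chair for cis: E = 0.00 kcal/mol; best chair for trans: E = 0.42 kcal/mol.
The cis isomer is lower by 0.42 kcal/mol.

cis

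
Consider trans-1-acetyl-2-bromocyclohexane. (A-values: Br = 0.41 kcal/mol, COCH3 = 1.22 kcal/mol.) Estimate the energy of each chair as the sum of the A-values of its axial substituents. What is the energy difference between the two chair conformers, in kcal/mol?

C1 and C2 have opposite parity, so for the trans isomer the two substituents are e,e in one chair and a,a in the other.
Chair I (bromo axial, acetyl axial): E = 1.63 kcal/mol.
Chair II (bromo equatorial, acetyl equatorial): E = 0.00 kcal/mol.
ΔE = 1.63 − 0.00 = 1.63 kcal/mol; chair II is more stable.

1.63 kcal/mol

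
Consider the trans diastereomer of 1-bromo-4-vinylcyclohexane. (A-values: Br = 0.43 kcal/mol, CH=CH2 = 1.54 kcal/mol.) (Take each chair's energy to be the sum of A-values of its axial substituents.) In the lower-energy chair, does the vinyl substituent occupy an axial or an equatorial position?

equatorial

C1 and C4 have opposite parity, so for the trans isomer the two substituents are e,e in one chair and a,a in the other.
Chair I (bromo axial, vinyl axial): E = 1.97 kcal/mol.
Chair II (bromo equatorial, vinyl equatorial): E = 0.00 kcal/mol.
Chair II is the more stable (lower-energy) conformer, and in that chair the vinyl group is equatorial.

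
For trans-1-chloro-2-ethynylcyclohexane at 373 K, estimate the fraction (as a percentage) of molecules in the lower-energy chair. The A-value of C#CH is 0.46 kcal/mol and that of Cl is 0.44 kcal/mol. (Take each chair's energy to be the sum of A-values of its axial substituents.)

77.1%

C1 and C2 have opposite parity, so for the trans isomer the two substituents are e,e in one chair and a,a in the other.
Chair I (ethynyl axial, chloro axial): E = 0.90 kcal/mol; chair II (ethynyl equatorial, chloro equatorial): E = 0.00 kcal/mol.
ΔG = 0.90 kcal/mol between the two chairs.
K = exp(ΔG/RT) with R = 1.987×10⁻³ kcal mol⁻¹ K⁻¹ and T = 373 K gives K ≈ 3.37.
Fraction in the lower-energy chair = K/(K+1) = 77.1%.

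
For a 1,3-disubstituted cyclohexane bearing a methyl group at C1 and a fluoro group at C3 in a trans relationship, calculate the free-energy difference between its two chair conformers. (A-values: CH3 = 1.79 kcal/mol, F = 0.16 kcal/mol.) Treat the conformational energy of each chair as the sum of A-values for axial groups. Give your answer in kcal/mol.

1.63 kcal/mol

C1 and C3 have the same parity, so for the trans isomer the two substituents are one axial and one equatorial in each chair.
Chair I (methyl axial, fluoro equatorial): E = 1.79 kcal/mol.
Chair II (methyl equatorial, fluoro axial): E = 0.16 kcal/mol.
ΔE = 1.79 − 0.16 = 1.63 kcal/mol; chair II is more stable.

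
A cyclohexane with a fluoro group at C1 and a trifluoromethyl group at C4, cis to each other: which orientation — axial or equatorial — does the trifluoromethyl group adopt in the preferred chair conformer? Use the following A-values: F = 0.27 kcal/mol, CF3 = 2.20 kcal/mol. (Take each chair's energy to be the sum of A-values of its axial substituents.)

C1 and C4 have opposite parity, so for the cis isomer the two substituents are one axial and one equatorial in each chair.
Chair I (fluoro axial, trifluoromethyl equatorial): E = 0.27 kcal/mol.
Chair II (fluoro equatorial, trifluoromethyl axial): E = 2.20 kcal/mol.
Chair I is the more stable (lower-energy) conformer, and in that chair the trifluoromethyl group is equatorial.

equatorial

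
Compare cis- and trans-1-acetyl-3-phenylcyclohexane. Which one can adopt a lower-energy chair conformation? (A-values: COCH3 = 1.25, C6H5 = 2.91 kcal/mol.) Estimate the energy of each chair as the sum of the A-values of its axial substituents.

At 1,3 positions (parity same): cis → (e,e or a,a); trans → (a,e or e,a).
Best chair for cis: E = 0.00 kcal/mol; best chair for trans: E = 1.25 kcal/mol.
The cis isomer is lower by 1.25 kcal/mol.

cis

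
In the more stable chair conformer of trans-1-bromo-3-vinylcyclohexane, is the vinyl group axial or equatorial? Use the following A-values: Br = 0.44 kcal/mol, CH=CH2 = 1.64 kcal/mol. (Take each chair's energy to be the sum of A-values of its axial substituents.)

equatorial

C1 and C3 have the same parity, so for the trans isomer the two substituents are one axial and one equatorial in each chair.
Chair I (bromo axial, vinyl equatorial): E = 0.44 kcal/mol.
Chair II (bromo equatorial, vinyl axial): E = 1.64 kcal/mol.
Chair I is the more stable (lower-energy) conformer, and in that chair the vinyl group is equatorial.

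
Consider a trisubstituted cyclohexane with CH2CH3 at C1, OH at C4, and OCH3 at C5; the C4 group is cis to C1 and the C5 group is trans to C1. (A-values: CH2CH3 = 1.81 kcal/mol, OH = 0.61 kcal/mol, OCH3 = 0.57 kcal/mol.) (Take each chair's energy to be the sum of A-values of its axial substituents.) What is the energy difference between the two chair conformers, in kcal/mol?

0.63 kcal/mol

Chair I (ethyl axial, hydroxyl equatorial, methoxy equatorial): E = 1.81 kcal/mol.
Chair II (ethyl equatorial, hydroxyl axial, methoxy axial): E = 1.18 kcal/mol.
ΔE = 1.81 − 1.18 = 0.63 kcal/mol; chair II is more stable.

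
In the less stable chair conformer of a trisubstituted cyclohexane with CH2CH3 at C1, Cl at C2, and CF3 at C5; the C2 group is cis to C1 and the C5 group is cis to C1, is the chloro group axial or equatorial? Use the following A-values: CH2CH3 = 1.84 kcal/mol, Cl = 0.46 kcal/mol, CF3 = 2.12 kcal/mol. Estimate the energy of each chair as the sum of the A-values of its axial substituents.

equatorial

Chair I (ethyl axial, chloro equatorial, trifluoromethyl axial): E = 3.96 kcal/mol.
Chair II (ethyl equatorial, chloro axial, trifluoromethyl equatorial): E = 0.46 kcal/mol.
Chair I is the less stable (higher-energy) conformer, and in that chair the chloro group is equatorial.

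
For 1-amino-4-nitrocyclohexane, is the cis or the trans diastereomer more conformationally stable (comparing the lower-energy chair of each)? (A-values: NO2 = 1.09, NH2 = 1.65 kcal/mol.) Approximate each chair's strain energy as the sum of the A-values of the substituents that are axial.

trans

At 1,4 positions (parity opposite): cis → (a,e or e,a); trans → (e,e or a,a).
Best chair for cis: E = 1.09 kcal/mol; best chair for trans: E = 0.00 kcal/mol.
The trans isomer is lower by 1.09 kcal/mol.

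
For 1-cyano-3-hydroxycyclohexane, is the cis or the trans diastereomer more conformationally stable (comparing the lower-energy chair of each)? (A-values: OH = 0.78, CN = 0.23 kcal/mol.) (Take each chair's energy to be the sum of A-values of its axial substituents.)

cis

At 1,3 positions (parity same): cis → (e,e or a,a); trans → (a,e or e,a).
Best chair for cis: E = 0.00 kcal/mol; best chair for trans: E = 0.23 kcal/mol.
The cis isomer is lower by 0.23 kcal/mol.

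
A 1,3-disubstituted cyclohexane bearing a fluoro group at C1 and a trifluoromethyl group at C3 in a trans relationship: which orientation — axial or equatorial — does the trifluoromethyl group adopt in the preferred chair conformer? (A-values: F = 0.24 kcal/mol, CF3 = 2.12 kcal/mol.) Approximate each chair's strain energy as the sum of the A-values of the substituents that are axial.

C1 and C3 have the same parity, so for the trans isomer the two substituents are one axial and one equatorial in each chair.
Chair I (fluoro axial, trifluoromethyl equatorial): E = 0.24 kcal/mol.
Chair II (fluoro equatorial, trifluoromethyl axial): E = 2.12 kcal/mol.
Chair I is the more stable (lower-energy) conformer, and in that chair the trifluoromethyl group is equatorial.

equatorial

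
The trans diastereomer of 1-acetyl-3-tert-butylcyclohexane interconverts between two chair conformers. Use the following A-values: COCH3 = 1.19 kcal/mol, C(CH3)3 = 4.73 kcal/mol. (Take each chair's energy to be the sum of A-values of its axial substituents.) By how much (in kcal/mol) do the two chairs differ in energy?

3.54 kcal/mol

C1 and C3 have the same parity, so for the trans isomer the two substituents are one axial and one equatorial in each chair.
Chair I (acetyl axial, tert-butyl equatorial): E = 1.19 kcal/mol.
Chair II (acetyl equatorial, tert-butyl axial): E = 4.73 kcal/mol.
ΔE = 4.73 − 1.19 = 3.54 kcal/mol; chair I is more stable.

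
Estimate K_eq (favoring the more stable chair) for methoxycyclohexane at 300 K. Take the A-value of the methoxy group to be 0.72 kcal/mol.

One chair has the methoxy group axial (E = 0.72 kcal/mol) and the other has it equatorial (E = 0).
ΔG = 0.72 kcal/mol between the two chairs.
K = exp(ΔG/RT) with R = 1.987×10⁻³ kcal mol⁻¹ K⁻¹ and T = 300 K gives K ≈ 3.35.

K ≈ 3.35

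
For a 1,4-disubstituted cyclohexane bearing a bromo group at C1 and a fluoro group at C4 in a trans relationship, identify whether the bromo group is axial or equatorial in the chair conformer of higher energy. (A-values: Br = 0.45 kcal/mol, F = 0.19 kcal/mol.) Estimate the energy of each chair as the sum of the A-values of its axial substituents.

C1 and C4 have opposite parity, so for the trans isomer the two substituents are e,e in one chair and a,a in the other.
Chair I (bromo axial, fluoro axial): E = 0.64 kcal/mol.
Chair II (bromo equatorial, fluoro equatorial): E = 0.00 kcal/mol.
Chair I is the less stable (higher-energy) conformer, and in that chair the bromo group is axial.

axial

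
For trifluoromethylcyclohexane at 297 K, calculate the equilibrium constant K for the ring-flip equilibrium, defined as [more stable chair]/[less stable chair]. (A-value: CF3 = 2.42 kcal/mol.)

One chair has the trifluoromethyl group axial (E = 2.42 kcal/mol) and the other has it equatorial (E = 0).
ΔG = 2.42 kcal/mol between the two chairs.
K = exp(ΔG/RT) with R = 1.987×10⁻³ kcal mol⁻¹ K⁻¹ and T = 297 K gives K ≈ 60.4.

K ≈ 60.4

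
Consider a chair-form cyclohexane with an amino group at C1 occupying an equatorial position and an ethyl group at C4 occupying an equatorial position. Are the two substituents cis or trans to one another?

trans

C1 and C4 have opposite parity, so their axial bonds point in opposite directions.
With opposite-parity carbons, two substituents on the same face are one axial and one equatorial; opposite faces give both axial or both equatorial.
Here the groups are equatorial/equatorial → opposite face → trans.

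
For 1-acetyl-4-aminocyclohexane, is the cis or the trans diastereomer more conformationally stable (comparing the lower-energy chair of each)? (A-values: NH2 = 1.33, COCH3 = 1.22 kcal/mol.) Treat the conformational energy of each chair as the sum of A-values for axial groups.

trans

At 1,4 positions (parity opposite): cis → (a,e or e,a); trans → (e,e or a,a).
Best chair for cis: E = 1.22 kcal/mol; best chair for trans: E = 0.00 kcal/mol.
The trans isomer is lower by 1.22 kcal/mol.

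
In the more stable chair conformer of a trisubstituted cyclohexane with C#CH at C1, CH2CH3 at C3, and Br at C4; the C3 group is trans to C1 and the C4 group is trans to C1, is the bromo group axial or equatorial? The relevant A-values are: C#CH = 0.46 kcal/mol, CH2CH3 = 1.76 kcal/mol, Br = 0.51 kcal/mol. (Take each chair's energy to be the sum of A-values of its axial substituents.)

Chair I (ethynyl axial, ethyl equatorial, bromo axial): E = 0.97 kcal/mol.
Chair II (ethynyl equatorial, ethyl axial, bromo equatorial): E = 1.76 kcal/mol.
Chair I is the more stable (lower-energy) conformer, and in that chair the bromo group is axial.

axial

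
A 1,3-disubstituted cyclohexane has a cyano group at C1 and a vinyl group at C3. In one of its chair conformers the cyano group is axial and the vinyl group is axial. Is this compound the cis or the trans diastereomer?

cis

C1 and C3 have the same parity, so their axial bonds point in the same direction.
With same-parity carbons, two substituents on the same face are both axial or both equatorial; opposite faces give one of each.
Here the groups are axial/axial → same face → cis.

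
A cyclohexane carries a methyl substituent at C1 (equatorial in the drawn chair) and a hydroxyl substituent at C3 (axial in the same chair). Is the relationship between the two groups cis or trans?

trans

C1 and C3 have the same parity, so their axial bonds point in the same direction.
With same-parity carbons, two substituents on the same face are both axial or both equatorial; opposite faces give one of each.
Here the groups are equatorial/axial → opposite face → trans.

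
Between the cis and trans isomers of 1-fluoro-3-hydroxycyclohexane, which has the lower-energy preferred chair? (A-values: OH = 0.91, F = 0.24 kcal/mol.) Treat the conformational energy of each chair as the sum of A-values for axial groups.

At 1,3 positions (parity same): cis → (e,e or a,a); trans → (a,e or e,a).
Best chair for cis: E = 0.00 kcal/mol; best chair for trans: E = 0.24 kcal/mol.
The cis isomer is lower by 0.24 kcal/mol.

cis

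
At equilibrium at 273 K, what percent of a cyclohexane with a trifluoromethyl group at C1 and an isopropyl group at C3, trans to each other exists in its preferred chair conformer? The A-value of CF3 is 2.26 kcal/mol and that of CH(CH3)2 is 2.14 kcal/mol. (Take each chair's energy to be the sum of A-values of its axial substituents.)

55.5%

C1 and C3 have the same parity, so for the trans isomer the two substituents are one axial and one equatorial in each chair.
Chair I (trifluoromethyl axial, isopropyl equatorial): E = 2.26 kcal/mol; chair II (trifluoromethyl equatorial, isopropyl axial): E = 2.14 kcal/mol.
ΔG = 0.12 kcal/mol between the two chairs.
K = exp(ΔG/RT) with R = 1.987×10⁻³ kcal mol⁻¹ K⁻¹ and T = 273 K gives K ≈ 1.25.
Fraction in the lower-energy chair = K/(K+1) = 55.5%.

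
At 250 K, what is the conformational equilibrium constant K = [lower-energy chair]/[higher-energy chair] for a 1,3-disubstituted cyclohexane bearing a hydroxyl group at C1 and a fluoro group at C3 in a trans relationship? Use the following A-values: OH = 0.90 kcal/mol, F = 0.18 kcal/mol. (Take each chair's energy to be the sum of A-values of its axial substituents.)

K ≈ 4.26

C1 and C3 have the same parity, so for the trans isomer the two substituents are one axial and one equatorial in each chair.
Chair I (hydroxyl axial, fluoro equatorial): E = 0.90 kcal/mol; chair II (hydroxyl equatorial, fluoro axial): E = 0.18 kcal/mol.
ΔG = 0.72 kcal/mol between the two chairs.
K = exp(ΔG/RT) with R = 1.987×10⁻³ kcal mol⁻¹ K⁻¹ and T = 250 K gives K ≈ 4.26.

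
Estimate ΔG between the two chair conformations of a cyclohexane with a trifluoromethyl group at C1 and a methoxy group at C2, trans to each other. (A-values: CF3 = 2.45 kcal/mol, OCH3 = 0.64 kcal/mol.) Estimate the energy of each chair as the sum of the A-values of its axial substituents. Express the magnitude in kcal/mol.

3.09 kcal/mol

C1 and C2 have opposite parity, so for the trans isomer the two substituents are e,e in one chair and a,a in the other.
Chair I (trifluoromethyl axial, methoxy axial): E = 3.09 kcal/mol.
Chair II (trifluoromethyl equatorial, methoxy equatorial): E = 0.00 kcal/mol.
ΔE = 3.09 − 0.00 = 3.09 kcal/mol; chair II is more stable.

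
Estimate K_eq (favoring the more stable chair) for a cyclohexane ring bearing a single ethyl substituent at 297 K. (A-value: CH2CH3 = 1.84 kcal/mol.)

K ≈ 22.6

One chair has the ethyl group axial (E = 1.84 kcal/mol) and the other has it equatorial (E = 0).
ΔG = 1.84 kcal/mol between the two chairs.
K = exp(ΔG/RT) with R = 1.987×10⁻³ kcal mol⁻¹ K⁻¹ and T = 297 K gives K ≈ 22.6.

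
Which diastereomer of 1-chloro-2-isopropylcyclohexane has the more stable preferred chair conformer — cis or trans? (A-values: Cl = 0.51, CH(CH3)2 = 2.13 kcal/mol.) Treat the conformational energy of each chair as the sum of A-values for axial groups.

At 1,2 positions (parity opposite): cis → (a,e or e,a); trans → (e,e or a,a).
Best chair for cis: E = 0.51 kcal/mol; best chair for trans: E = 0.00 kcal/mol.
The trans isomer is lower by 0.51 kcal/mol.

trans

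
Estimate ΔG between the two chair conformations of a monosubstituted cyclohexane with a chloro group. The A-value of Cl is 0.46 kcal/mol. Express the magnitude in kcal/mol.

0.46 kcal/mol

A monosubstituted cyclohexane has one chair with the chloro group axial (E = A = 0.46 kcal/mol) and one with it equatorial (E = 0).
ΔE = 0.46 − 0 = 0.46 kcal/mol.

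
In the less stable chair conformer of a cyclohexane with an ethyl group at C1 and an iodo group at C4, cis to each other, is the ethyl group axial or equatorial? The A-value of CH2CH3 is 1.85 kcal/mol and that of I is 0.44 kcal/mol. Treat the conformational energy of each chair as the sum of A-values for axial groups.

C1 and C4 have opposite parity, so for the cis isomer the two substituents are one axial and one equatorial in each chair.
Chair I (ethyl axial, iodo equatorial): E = 1.85 kcal/mol.
Chair II (ethyl equatorial, iodo axial): E = 0.44 kcal/mol.
Chair I is the less stable (higher-energy) conformer, and in that chair the ethyl group is axial.

axial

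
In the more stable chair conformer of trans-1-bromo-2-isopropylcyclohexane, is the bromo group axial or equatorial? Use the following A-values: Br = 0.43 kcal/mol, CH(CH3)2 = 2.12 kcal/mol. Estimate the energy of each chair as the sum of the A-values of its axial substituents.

C1 and C2 have opposite parity, so for the trans isomer the two substituents are e,e in one chair and a,a in the other.
Chair I (bromo axial, isopropyl axial): E = 2.55 kcal/mol.
Chair II (bromo equatorial, isopropyl equatorial): E = 0.00 kcal/mol.
Chair II is the more stable (lower-energy) conformer, and in that chair the bromo group is equatorial.

equatorial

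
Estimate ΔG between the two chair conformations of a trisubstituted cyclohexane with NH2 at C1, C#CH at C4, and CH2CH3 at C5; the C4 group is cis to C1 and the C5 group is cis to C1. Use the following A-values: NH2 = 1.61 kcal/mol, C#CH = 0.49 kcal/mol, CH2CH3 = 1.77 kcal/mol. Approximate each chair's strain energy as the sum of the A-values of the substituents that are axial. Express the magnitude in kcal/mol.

Chair I (amino axial, ethynyl equatorial, ethyl axial): E = 3.38 kcal/mol.
Chair II (amino equatorial, ethynyl axial, ethyl equatorial): E = 0.49 kcal/mol.
ΔE = 3.38 − 0.49 = 2.89 kcal/mol; chair II is more stable.

2.89 kcal/mol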